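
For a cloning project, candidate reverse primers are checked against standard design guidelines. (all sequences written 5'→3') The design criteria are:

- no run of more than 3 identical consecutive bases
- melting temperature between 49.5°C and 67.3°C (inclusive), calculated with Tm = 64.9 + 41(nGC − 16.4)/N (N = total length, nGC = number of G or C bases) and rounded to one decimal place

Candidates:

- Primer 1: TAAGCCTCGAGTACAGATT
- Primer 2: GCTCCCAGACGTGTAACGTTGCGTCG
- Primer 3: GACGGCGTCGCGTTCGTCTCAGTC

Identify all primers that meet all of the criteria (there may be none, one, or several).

Primer 1 (19 nt, A=6 T=5 G=4 C=4): longest run = 2 ✓; Tm = 64.9 + 41·(8 − 16.4)/19 = 46.8°C, outside 49.5–67.3°C ✗ — fails.
Primer 2 (26 nt, A=4 T=6 G=8 C=8): longest run = 3 ✓; Tm = 64.9 + 41·(16 − 16.4)/26 = 64.3°C ✓ — passes.
Primer 3 (24 nt, A=2 T=6 G=8 C=8): longest run = 2 ✓; Tm = 64.9 + 41·(16 − 16.4)/24 = 64.2°C ✓ — passes.

Primer 2 and Primer 3.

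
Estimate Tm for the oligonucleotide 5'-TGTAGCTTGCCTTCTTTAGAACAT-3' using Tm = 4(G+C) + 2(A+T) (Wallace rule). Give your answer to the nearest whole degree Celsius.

Base counts: A=5, T=10, G=4, C=5 (length 24).
Tm = 2·(5+10) + 4·(4+5) = 2·15 + 4·9 = 30 + 36 = 66°C.

66°C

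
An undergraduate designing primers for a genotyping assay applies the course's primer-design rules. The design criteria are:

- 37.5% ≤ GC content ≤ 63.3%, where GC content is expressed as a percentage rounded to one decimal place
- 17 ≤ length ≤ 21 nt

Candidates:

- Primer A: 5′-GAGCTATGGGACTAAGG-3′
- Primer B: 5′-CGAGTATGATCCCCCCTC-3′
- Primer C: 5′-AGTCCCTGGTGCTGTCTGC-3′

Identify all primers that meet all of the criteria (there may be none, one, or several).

Primer A (17 nt, A=5 T=3 G=7 C=2): GC 9/17 = 52.9% ✓; length 17 ✓ — passes.
Primer B (18 nt, A=3 T=4 G=3 C=8): GC 11/18 = 61.1% ✓; length 18 ✓ — passes.
Primer C (19 nt, A=1 T=6 G=6 C=6): GC 12/19 = 63.2% ✓; length 19 ✓ — passes.

Primer A, Primer B and Primer C.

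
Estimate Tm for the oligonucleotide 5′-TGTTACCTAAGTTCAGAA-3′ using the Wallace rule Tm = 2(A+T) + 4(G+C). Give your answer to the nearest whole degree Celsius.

Base counts: A=6, T=6, G=3, C=3 (length 18).
Tm = 2·(6+6) + 4·(3+3) = 2·12 + 4·6 = 24 + 24 = 48°C.

48°C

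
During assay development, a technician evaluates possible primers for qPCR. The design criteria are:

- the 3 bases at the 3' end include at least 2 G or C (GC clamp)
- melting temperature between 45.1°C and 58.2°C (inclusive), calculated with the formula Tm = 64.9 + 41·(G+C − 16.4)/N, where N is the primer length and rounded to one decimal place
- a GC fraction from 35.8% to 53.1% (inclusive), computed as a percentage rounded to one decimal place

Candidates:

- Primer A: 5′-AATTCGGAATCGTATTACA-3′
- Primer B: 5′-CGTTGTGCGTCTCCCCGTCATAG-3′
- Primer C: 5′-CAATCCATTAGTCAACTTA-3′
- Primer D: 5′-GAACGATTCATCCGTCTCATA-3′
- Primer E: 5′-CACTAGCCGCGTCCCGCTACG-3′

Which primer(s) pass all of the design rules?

Primer A (19 nt, A=7 T=6 G=3 C=3): 3' end ACA has 1 G/C, need ≥2 ✗; Tm = 64.9 + 41·(6 − 16.4)/19 = 42.5°C, outside 45.1–58.2°C ✗; GC 6/19 = 31.6%, outside 35.8–53.1% ✗ — fails.
Primer B (23 nt, A=2 T=7 G=6 C=8): 3' end TAG has 1 G/C, need ≥2 ✗; Tm = 64.9 + 41·(14 − 16.4)/23 = 60.6°C, outside 45.1–58.2°C ✗; GC 14/23 = 60.9%, outside 35.8–53.1% ✗ — fails.
Primer C (19 nt, A=7 T=6 G=1 C=5): 3' end TTA has 0 G/C, need ≥2 ✗; Tm = 64.9 + 41·(6 − 16.4)/19 = 42.5°C, outside 45.1–58.2°C ✗; GC 6/19 = 31.6%, outside 35.8–53.1% ✗ — fails.
Primer D (21 nt, A=6 T=6 G=3 C=6): 3' end ATA has 0 G/C, need ≥2 ✗; Tm = 64.9 + 41·(9 − 16.4)/21 = 50.5°C ✓; GC 9/21 = 42.9% ✓ — fails.
Primer E (21 nt, A=3 T=3 G=5 C=10): 3' end ACG has 2 G/C ✓; Tm = 64.9 + 41·(15 − 16.4)/21 = 62.2°C, outside 45.1–58.2°C ✗; GC 15/21 = 71.4%, outside 35.8–53.1% ✗ — fails.

None of the candidates satisfy all criteria.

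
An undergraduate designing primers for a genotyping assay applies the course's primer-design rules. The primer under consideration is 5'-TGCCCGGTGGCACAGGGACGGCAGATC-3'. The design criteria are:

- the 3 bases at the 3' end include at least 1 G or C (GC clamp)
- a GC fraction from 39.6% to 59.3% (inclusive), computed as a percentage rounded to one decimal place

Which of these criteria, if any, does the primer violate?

Fails: GC content.

Base counts: A=5, T=3, G=11, C=8 (length 27).
GC clamp: 3' end ATC has 1 G/C ✓
GC content: GC 19/27 = 70.4%, outside 39.6–59.3% ✗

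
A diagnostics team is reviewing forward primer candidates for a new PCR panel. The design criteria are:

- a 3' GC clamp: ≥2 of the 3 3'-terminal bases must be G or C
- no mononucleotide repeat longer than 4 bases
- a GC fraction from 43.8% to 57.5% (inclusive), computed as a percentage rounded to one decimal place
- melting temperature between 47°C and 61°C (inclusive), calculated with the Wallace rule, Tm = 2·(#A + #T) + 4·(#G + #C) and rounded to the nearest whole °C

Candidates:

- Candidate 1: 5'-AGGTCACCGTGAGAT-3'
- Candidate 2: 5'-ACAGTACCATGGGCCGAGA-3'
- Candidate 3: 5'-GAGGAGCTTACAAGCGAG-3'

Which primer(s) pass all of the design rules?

Candidate 3 only.

Candidate 1 (15 nt, A=4 T=3 G=5 C=3): 3' end GAT has 1 G/C, need ≥2 ✗; longest run = 2 ✓; GC 8/15 = 53.3% ✓; Tm = 2·7 + 4·8 = 46°C, outside 47–61°C ✗ — fails.
Candidate 2 (19 nt, A=6 T=2 G=6 C=5): 3' end AGA has 1 G/C, need ≥2 ✗; longest run = 3 ✓; GC 11/19 = 57.9%, outside 43.8–57.5% ✗; Tm = 2·8 + 4·11 = 60°C ✓ — fails.
Candidate 3 (18 nt, A=6 T=2 G=7 C=3): 3' end GAG has 2 G/C ✓; longest run = 2 ✓; GC 10/18 = 55.6% ✓; Tm = 2·8 + 4·10 = 56°C ✓ — passes.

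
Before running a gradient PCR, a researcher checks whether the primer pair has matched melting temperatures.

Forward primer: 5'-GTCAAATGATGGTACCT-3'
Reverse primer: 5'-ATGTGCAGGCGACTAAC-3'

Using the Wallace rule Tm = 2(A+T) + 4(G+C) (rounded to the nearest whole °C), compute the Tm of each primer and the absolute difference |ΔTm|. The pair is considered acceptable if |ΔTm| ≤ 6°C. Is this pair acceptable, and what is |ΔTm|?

|ΔTm| = 4°C; the pair is acceptable.

Forward: A=5 T=5 G=4 C=3 → Tm = 2·10 + 4·7 = 48°C.
Reverse: A=5 T=3 G=5 C=4 → Tm = 2·8 + 4·9 = 52°C.
|ΔTm| = |48 − 52| = 4°C, ≤ 6°C.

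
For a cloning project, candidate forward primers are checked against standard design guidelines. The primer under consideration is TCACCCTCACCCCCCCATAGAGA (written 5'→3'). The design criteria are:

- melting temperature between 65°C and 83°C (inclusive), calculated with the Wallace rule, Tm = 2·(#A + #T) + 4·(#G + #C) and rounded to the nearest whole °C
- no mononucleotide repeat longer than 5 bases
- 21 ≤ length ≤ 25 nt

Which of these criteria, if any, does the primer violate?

Fails: homopolymer run.

Base counts: A=6, T=3, G=2, C=12 (length 23).
Tm: Tm = 2·9 + 4·14 = 74°C ✓
homopolymer run: longest run = 7, exceeds 5 ✗
length: length 23 ✓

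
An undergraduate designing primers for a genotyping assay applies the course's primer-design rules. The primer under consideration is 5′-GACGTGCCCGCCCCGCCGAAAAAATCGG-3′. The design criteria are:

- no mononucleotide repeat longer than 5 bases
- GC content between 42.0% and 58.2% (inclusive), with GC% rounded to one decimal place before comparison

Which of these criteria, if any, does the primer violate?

Base counts: A=7, T=2, G=8, C=11 (length 28).
homopolymer run: longest run = 6, exceeds 5 ✗
GC content: GC 19/28 = 67.9%, outside 42.0–58.2% ✗

Fails: homopolymer run, GC content.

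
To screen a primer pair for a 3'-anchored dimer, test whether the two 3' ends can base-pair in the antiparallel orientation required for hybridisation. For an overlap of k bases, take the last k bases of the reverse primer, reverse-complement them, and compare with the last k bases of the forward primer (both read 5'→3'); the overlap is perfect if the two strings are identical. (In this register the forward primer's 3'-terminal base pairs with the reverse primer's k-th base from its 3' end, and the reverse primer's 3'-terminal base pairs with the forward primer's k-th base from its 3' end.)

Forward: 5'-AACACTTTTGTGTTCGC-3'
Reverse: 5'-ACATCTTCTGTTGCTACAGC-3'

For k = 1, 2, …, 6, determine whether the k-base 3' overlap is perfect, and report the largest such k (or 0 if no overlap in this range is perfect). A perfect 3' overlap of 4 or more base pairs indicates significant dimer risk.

Last 6 bases (5'→3') — forward …GTTCGC, reverse …TACAGC.
Reverse complement of the reverse primer's last 6 bases: GCTGTA; its first k bases are the reverse complement of the reverse primer's last k bases, so a perfect k-base overlap needs the forward primer's last k bases to equal them.
Comparing (forward last k vs required): k=1: C vs G ✗; k=2: GC vs GC ✓; k=3: CGC vs GCT ✗; k=4: TCGC vs GCTG ✗; k=5: TTCGC vs GCTGT ✗; k=6: GTTCGC vs GCTGTA ✗.
Only k = 2 is perfect, so the longest perfect 3' overlap is 2.

Longest perfect overlap: 2 complementary base pairs; below the dimer-risk threshold (threshold 4).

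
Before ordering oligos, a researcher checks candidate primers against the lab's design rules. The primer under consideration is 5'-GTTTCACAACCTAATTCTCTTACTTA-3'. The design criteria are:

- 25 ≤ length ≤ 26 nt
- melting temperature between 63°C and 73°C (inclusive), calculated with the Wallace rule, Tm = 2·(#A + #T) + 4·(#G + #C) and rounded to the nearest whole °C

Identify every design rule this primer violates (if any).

Base counts: A=7, T=11, G=1, C=7 (length 26).
length: length 26 ✓
Tm: Tm = 2·18 + 4·8 = 68°C ✓

Meets all criteria.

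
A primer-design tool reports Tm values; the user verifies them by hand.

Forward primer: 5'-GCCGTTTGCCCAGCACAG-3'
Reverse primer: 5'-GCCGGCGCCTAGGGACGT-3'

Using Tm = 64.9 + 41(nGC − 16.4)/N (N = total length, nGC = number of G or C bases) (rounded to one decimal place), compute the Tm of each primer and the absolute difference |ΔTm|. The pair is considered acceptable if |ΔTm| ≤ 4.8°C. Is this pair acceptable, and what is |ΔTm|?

|ΔTm| = 4.5°C; the pair is acceptable.

Forward: G+C = 12, N = 18 → Tm = 64.9 + 41·(12 − 16.4)/18 = 54.9°C.
Reverse: G+C = 14, N = 18 → Tm = 64.9 + 41·(14 − 16.4)/18 = 59.4°C.
|ΔTm| = |54.9 − 59.4| = 4.5°C, ≤ 4.8°C.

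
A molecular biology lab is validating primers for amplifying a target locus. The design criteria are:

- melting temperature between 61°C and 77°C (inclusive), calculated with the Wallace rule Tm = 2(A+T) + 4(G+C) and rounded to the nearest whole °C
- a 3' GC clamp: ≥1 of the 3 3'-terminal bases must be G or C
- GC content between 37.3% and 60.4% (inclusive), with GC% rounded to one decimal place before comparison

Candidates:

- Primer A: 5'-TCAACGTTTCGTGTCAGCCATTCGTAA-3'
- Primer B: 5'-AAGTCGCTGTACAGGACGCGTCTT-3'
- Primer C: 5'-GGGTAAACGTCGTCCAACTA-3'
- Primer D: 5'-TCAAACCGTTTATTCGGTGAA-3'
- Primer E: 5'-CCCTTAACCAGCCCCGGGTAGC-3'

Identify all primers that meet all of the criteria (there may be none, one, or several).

Primer A (27 nt, A=6 T=9 G=5 C=7): Tm = 2·15 + 4·12 = 78°C, outside 61–77°C ✗; 3' end TAA has 0 G/C, need ≥1 ✗; GC 12/27 = 44.4% ✓ — fails.
Primer B (24 nt, A=5 T=6 G=7 C=6): Tm = 2·11 + 4·13 = 74°C ✓; 3' end CTT has 1 G/C ✓; GC 13/24 = 54.2% ✓ — passes.
Primer C (20 nt, A=6 T=4 G=5 C=5): Tm = 2·10 + 4·10 = 60°C, outside 61–77°C ✗; 3' end CTA has 1 G/C ✓; GC 10/20 = 50.0% ✓ — fails.
Primer D (21 nt, A=6 T=7 G=4 C=4): Tm = 2·13 + 4·8 = 58°C, outside 61–77°C ✗; 3' end GAA has 1 G/C ✓; GC 8/21 = 38.1% ✓ — fails.
Primer E (22 nt, A=4 T=3 G=5 C=10): Tm = 2·7 + 4·15 = 74°C ✓; 3' end AGC has 2 G/C ✓; GC 15/22 = 68.2%, outside 37.3–60.4% ✗ — fails.

Primer B only.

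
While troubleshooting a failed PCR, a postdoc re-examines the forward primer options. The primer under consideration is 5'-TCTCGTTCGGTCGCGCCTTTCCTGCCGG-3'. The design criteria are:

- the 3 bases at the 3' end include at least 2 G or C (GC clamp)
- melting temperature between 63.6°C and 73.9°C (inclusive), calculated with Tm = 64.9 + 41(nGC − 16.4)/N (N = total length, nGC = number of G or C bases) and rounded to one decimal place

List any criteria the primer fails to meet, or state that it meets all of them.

Base counts: A=0, T=9, G=8, C=11 (length 28).
GC clamp: 3' end CGG has 3 G/C ✓
Tm: Tm = 64.9 + 41·(19 − 16.4)/28 = 68.7°C ✓

Meets all criteria.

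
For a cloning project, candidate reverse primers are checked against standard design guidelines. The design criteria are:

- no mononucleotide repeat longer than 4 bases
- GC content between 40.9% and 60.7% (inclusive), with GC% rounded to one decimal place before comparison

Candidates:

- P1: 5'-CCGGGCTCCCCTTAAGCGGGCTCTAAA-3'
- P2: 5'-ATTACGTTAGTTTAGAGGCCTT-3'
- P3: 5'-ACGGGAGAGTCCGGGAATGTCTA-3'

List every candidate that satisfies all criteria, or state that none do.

P3 only.

P1 (27 nt, A=5 T=5 G=7 C=10): longest run = 4 ✓; GC 17/27 = 63.0%, outside 40.9–60.7% ✗ — fails.
P2 (22 nt, A=5 T=9 G=5 C=3): longest run = 3 ✓; GC 8/22 = 36.4%, outside 40.9–60.7% ✗ — fails.
P3 (23 nt, A=6 T=4 G=9 C=4): longest run = 3 ✓; GC 13/23 = 56.5% ✓ — passes.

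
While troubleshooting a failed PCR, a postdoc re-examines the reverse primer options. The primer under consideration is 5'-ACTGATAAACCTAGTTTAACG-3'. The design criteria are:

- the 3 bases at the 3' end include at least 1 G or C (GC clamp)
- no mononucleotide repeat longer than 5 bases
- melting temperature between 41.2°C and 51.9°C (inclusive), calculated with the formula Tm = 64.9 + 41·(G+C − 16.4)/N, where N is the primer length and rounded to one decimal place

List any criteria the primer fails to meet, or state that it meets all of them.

Base counts: A=8, T=6, G=3, C=4 (length 21).
GC clamp: 3' end ACG has 2 G/C ✓
homopolymer run: longest run = 3 ✓
Tm: Tm = 64.9 + 41·(7 − 16.4)/21 = 46.5°C ✓

Meets all criteria.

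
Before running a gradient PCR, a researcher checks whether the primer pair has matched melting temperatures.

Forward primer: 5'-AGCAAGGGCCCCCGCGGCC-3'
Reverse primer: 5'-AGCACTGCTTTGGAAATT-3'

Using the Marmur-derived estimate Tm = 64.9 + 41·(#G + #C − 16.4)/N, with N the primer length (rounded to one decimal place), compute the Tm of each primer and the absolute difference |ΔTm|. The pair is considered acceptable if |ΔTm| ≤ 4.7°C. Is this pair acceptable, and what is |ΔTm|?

Forward: G+C = 16, N = 19 → Tm = 64.9 + 41·(16 − 16.4)/19 = 64.0°C.
Reverse: G+C = 7, N = 18 → Tm = 64.9 + 41·(7 − 16.4)/18 = 43.5°C.
|ΔTm| = |64.0 − 43.5| = 20.5°C, > 4.7°C.

|ΔTm| = 20.5°C; the pair is not acceptable.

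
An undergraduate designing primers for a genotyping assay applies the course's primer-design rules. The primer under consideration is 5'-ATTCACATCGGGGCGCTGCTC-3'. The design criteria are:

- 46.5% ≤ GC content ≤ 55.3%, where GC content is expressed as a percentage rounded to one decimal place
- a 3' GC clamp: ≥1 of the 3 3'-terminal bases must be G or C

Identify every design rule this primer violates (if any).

Fails: GC content.

Base counts: A=3, T=5, G=6, C=7 (length 21).
GC content: GC 13/21 = 61.9%, outside 46.5–55.3% ✗
GC clamp: 3' end CTC has 2 G/C ✓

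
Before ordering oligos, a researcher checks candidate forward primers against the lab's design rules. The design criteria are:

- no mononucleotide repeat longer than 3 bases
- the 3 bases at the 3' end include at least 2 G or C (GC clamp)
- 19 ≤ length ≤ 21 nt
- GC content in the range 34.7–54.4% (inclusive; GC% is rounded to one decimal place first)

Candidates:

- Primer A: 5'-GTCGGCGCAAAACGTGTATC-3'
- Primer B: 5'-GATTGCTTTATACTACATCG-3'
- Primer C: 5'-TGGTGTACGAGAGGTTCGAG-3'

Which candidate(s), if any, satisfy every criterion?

Primer A (20 nt, A=5 T=4 G=6 C=5): longest run = 4, exceeds 3 ✗; 3' end ATC has 1 G/C, need ≥2 ✗; length 20 ✓; GC 11/20 = 55.0%, outside 34.7–54.4% ✗ — fails.
Primer B (20 nt, A=5 T=8 G=3 C=4): longest run = 3 ✓; 3' end TCG has 2 G/C ✓; length 20 ✓; GC 7/20 = 35.0% ✓ — passes.
Primer C (20 nt, A=4 T=5 G=9 C=2): longest run = 2 ✓; 3' end GAG has 2 G/C ✓; length 20 ✓; GC 11/20 = 55.0%, outside 34.7–54.4% ✗ — fails.

Primer B only.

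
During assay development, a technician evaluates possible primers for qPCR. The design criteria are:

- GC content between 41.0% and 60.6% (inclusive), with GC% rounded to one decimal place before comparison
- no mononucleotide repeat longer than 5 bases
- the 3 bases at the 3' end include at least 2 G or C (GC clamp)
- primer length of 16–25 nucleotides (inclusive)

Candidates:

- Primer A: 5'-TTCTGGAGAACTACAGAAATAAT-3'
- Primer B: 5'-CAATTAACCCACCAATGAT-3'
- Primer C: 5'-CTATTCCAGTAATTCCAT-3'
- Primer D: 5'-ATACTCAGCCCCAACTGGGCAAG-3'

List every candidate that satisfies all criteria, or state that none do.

Primer A (23 nt, A=10 T=6 G=4 C=3): GC 7/23 = 30.4%, outside 41.0–60.6% ✗; longest run = 3 ✓; 3' end AAT has 0 G/C, need ≥2 ✗; length 23 ✓ — fails.
Primer B (19 nt, A=8 T=4 G=1 C=6): GC 7/19 = 36.8%, outside 41.0–60.6% ✗; longest run = 3 ✓; 3' end GAT has 1 G/C, need ≥2 ✗; length 19 ✓ — fails.
Primer C (18 nt, A=5 T=7 G=1 C=5): GC 6/18 = 33.3%, outside 41.0–60.6% ✗; longest run = 2 ✓; 3' end CAT has 1 G/C, need ≥2 ✗; length 18 ✓ — fails.
Primer D (23 nt, A=7 T=3 G=5 C=8): GC 13/23 = 56.5% ✓; longest run = 4 ✓; 3' end AAG has 1 G/C, need ≥2 ✗; length 23 ✓ — fails.

None of the candidates satisfy all criteria.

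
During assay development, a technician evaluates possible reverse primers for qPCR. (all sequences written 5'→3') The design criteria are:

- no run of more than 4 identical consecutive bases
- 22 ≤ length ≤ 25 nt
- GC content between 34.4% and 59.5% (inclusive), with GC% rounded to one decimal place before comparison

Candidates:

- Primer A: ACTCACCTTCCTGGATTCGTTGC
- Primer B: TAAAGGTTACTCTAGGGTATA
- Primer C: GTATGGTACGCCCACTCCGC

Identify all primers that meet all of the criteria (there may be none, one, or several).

Primer A only.

Primer A (23 nt, A=3 T=8 G=4 C=8): longest run = 2 ✓; length 23 ✓; GC 12/23 = 52.2% ✓ — passes.
Primer B (21 nt, A=7 T=7 G=5 C=2): longest run = 3 ✓; length 21, outside 22–25 ✗; GC 7/21 = 33.3%, outside 34.4–59.5% ✗ — fails.
Primer C (20 nt, A=3 T=4 G=5 C=8): longest run = 3 ✓; length 20, outside 22–25 ✗; GC 13/20 = 65.0%, outside 34.4–59.5% ✗ — fails.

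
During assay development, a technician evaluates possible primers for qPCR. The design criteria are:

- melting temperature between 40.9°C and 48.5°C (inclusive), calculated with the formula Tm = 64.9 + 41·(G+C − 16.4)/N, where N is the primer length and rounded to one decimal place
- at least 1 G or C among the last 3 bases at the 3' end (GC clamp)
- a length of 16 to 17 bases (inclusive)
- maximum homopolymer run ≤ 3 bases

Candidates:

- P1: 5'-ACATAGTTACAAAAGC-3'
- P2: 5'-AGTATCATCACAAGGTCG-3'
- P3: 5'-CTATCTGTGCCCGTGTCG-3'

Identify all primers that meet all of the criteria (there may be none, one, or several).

P1 (16 nt, A=8 T=3 G=2 C=3): Tm = 64.9 + 41·(5 − 16.4)/16 = 35.7°C, outside 40.9–48.5°C ✗; 3' end AGC has 2 G/C ✓; length 16 ✓; longest run = 4, exceeds 3 ✗ — fails.
P2 (18 nt, A=6 T=4 G=4 C=4): Tm = 64.9 + 41·(8 − 16.4)/18 = 45.8°C ✓; 3' end TCG has 2 G/C ✓; length 18, outside 16–17 ✗; longest run = 2 ✓ — fails.
P3 (18 nt, A=1 T=6 G=5 C=6): Tm = 64.9 + 41·(11 − 16.4)/18 = 52.6°C, outside 40.9–48.5°C ✗; 3' end TCG has 2 G/C ✓; length 18, outside 16–17 ✗; longest run = 3 ✓ — fails.

None of the candidates satisfy all criteria.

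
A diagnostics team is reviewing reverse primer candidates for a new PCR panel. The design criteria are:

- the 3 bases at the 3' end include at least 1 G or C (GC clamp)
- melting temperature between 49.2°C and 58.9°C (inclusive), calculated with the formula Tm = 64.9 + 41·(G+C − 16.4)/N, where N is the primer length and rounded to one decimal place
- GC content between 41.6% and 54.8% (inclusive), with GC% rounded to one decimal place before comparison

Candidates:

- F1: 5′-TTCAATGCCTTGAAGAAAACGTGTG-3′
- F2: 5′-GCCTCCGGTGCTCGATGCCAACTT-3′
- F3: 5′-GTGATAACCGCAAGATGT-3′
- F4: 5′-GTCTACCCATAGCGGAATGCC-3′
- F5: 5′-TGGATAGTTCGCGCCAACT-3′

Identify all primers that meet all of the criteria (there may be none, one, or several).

F5 only.

F1 (25 nt, A=8 T=7 G=6 C=4): 3' end GTG has 2 G/C ✓; Tm = 64.9 + 41·(10 − 16.4)/25 = 54.4°C ✓; GC 10/25 = 40.0%, outside 41.6–54.8% ✗ — fails.
F2 (24 nt, A=3 T=6 G=6 C=9): 3' end CTT has 1 G/C ✓; Tm = 64.9 + 41·(15 − 16.4)/24 = 62.5°C, outside 49.2–58.9°C ✗; GC 15/24 = 62.5%, outside 41.6–54.8% ✗ — fails.
F3 (18 nt, A=6 T=4 G=5 C=3): 3' end TGT has 1 G/C ✓; Tm = 64.9 + 41·(8 − 16.4)/18 = 45.8°C, outside 49.2–58.9°C ✗; GC 8/18 = 44.4% ✓ — fails.
F4 (21 nt, A=5 T=4 G=5 C=7): 3' end GCC has 3 G/C ✓; Tm = 64.9 + 41·(12 − 16.4)/21 = 56.3°C ✓; GC 12/21 = 57.1%, outside 41.6–54.8% ✗ — fails.
F5 (19 nt, A=4 T=5 G=5 C=5): 3' end ACT has 1 G/C ✓; Tm = 64.9 + 41·(10 − 16.4)/19 = 51.1°C ✓; GC 10/19 = 52.6% ✓ — passes.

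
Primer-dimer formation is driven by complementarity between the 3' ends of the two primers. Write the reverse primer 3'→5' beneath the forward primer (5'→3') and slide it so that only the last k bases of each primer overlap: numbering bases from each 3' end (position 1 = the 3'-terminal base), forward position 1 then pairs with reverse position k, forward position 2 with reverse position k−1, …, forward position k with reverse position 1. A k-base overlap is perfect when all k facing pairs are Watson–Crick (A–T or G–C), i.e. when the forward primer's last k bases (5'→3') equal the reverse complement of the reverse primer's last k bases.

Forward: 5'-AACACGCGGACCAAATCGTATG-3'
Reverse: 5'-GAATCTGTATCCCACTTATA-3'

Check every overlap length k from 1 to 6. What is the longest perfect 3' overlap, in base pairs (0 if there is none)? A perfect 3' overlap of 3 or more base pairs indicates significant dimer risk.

Longest perfect overlap: 0 complementary base pairs; below the dimer-risk threshold (threshold 3).

Last 6 bases (5'→3') — forward …CGTATG, reverse …CTTATA.
Reverse complement of the reverse primer's last 6 bases: TATAAG; its first k bases are the reverse complement of the reverse primer's last k bases, so a perfect k-base overlap needs the forward primer's last k bases to equal them.
Comparing (forward last k vs required): k=1: G vs T ✗; k=2: TG vs TA ✗; k=3: ATG vs TAT ✗; k=4: TATG vs TATA ✗; k=5: GTATG vs TATAA ✗; k=6: CGTATG vs TATAAG ✗.
No overlap length from 1 to 6 is perfect, so the longest perfect 3' overlap is 0.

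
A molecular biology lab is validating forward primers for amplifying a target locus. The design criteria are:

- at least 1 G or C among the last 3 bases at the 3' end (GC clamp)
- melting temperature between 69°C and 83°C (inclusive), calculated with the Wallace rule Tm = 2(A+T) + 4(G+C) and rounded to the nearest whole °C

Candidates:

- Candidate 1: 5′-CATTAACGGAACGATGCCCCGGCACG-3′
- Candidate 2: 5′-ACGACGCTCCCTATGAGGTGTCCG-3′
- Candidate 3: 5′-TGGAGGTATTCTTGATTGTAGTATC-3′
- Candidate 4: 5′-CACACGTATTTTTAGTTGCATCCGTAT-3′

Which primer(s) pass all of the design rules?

Candidate 1 (26 nt, A=7 T=3 G=7 C=9): 3' end ACG has 2 G/C ✓; Tm = 2·10 + 4·16 = 84°C, outside 69–83°C ✗ — fails.
Candidate 2 (24 nt, A=4 T=5 G=7 C=8): 3' end CCG has 3 G/C ✓; Tm = 2·9 + 4·15 = 78°C ✓ — passes.
Candidate 3 (25 nt, A=5 T=11 G=7 C=2): 3' end ATC has 1 G/C ✓; Tm = 2·16 + 4·9 = 68°C, outside 69–83°C ✗ — fails.
Candidate 4 (27 nt, A=6 T=11 G=4 C=6): 3' end TAT has 0 G/C, need ≥1 ✗; Tm = 2·17 + 4·10 = 74°C ✓ — fails.

Candidate 2 only.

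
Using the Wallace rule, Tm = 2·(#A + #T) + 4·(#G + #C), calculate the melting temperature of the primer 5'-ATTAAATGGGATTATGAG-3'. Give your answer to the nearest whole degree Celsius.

Base counts: A=7, T=6, G=5, C=0 (length 18).
Tm = 2·(7+6) + 4·(5+0) = 2·13 + 4·5 = 26 + 20 = 46°C.

46°C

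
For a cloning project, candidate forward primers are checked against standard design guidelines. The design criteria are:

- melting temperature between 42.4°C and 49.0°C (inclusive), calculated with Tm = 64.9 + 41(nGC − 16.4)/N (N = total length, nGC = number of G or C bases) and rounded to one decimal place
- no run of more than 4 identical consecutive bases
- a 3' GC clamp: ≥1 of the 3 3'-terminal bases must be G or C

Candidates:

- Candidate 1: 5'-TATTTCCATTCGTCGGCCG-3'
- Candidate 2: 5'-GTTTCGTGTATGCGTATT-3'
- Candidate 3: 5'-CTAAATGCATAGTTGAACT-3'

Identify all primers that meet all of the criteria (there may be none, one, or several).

Candidate 3 only.

Candidate 1 (19 nt, A=2 T=7 G=4 C=6): Tm = 64.9 + 41·(10 − 16.4)/19 = 51.1°C, outside 42.4–49.0°C ✗; longest run = 3 ✓; 3' end CCG has 3 G/C ✓ — fails.
Candidate 2 (18 nt, A=2 T=9 G=5 C=2): Tm = 64.9 + 41·(7 − 16.4)/18 = 43.5°C ✓; longest run = 3 ✓; 3' end ATT has 0 G/C, need ≥1 ✗ — fails.
Candidate 3 (19 nt, A=7 T=6 G=3 C=3): Tm = 64.9 + 41·(6 − 16.4)/19 = 42.5°C ✓; longest run = 3 ✓; 3' end ACT has 1 G/C ✓ — passes.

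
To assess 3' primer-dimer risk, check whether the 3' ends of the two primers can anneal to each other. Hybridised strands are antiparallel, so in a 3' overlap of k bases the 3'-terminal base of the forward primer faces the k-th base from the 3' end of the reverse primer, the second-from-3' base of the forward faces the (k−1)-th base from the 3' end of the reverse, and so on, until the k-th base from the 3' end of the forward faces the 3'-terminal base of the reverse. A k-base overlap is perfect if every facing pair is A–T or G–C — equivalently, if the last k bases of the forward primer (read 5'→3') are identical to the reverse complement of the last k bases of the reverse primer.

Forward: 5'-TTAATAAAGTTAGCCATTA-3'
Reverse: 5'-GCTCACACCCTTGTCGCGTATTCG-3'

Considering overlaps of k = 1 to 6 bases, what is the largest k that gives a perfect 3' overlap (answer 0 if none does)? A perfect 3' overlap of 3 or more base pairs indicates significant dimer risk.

Last 6 bases (5'→3') — forward …CCATTA, reverse …TATTCG.
Reverse complement of the reverse primer's last 6 bases: CGAATA; its first k bases are the reverse complement of the reverse primer's last k bases, so a perfect k-base overlap needs the forward primer's last k bases to equal them.
Comparing (forward last k vs required): k=1: A vs C ✗; k=2: TA vs CG ✗; k=3: TTA vs CGA ✗; k=4: ATTA vs CGAA ✗; k=5: CATTA vs CGAAT ✗; k=6: CCATTA vs CGAATA ✗.
No overlap length from 1 to 6 is perfect, so the longest perfect 3' overlap is 0.

Longest perfect overlap: 0 complementary base pairs; below the dimer-risk threshold (threshold 3).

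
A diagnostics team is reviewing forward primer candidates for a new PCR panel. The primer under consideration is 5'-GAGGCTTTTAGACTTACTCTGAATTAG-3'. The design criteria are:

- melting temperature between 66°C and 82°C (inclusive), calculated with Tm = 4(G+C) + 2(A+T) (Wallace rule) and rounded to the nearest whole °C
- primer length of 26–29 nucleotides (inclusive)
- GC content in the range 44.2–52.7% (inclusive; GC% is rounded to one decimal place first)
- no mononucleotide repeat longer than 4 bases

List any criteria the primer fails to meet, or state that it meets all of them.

Fails: GC content.

Base counts: A=7, T=10, G=6, C=4 (length 27).
Tm: Tm = 2·17 + 4·10 = 74°C ✓
length: length 27 ✓
GC content: GC 10/27 = 37.0%, outside 44.2–52.7% ✗
homopolymer run: longest run = 4 ✓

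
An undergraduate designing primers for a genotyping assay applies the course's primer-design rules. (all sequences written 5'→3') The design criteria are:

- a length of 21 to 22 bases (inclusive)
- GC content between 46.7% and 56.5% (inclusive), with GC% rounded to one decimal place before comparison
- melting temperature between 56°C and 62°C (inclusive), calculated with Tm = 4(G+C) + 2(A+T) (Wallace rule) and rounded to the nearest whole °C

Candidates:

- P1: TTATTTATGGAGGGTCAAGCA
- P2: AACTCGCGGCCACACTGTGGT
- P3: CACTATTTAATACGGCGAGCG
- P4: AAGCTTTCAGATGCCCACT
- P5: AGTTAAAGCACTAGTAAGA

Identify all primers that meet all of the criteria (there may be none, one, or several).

P1 (21 nt, A=6 T=7 G=6 C=2): length 21 ✓; GC 8/21 = 38.1%, outside 46.7–56.5% ✗; Tm = 2·13 + 4·8 = 58°C ✓ — fails.
P2 (21 nt, A=4 T=4 G=6 C=7): length 21 ✓; GC 13/21 = 61.9%, outside 46.7–56.5% ✗; Tm = 2·8 + 4·13 = 68°C, outside 56–62°C ✗ — fails.
P3 (21 nt, A=6 T=5 G=5 C=5): length 21 ✓; GC 10/21 = 47.6% ✓; Tm = 2·11 + 4·10 = 62°C ✓ — passes.
P4 (19 nt, A=5 T=5 G=3 C=6): length 19, outside 21–22 ✗; GC 9/19 = 47.4% ✓; Tm = 2·10 + 4·9 = 56°C ✓ — fails.
P5 (19 nt, A=9 T=4 G=4 C=2): length 19, outside 21–22 ✗; GC 6/19 = 31.6%, outside 46.7–56.5% ✗; Tm = 2·13 + 4·6 = 50°C, outside 56–62°C ✗ — fails.

P3 only.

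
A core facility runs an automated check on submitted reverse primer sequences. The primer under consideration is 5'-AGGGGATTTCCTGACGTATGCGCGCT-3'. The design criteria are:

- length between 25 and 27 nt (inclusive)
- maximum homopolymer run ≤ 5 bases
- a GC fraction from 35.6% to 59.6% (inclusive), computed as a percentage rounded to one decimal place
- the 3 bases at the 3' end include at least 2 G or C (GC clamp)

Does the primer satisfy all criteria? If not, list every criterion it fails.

Meets all criteria.

Base counts: A=4, T=7, G=9, C=6 (length 26).
length: length 26 ✓
homopolymer run: longest run = 4 ✓
GC content: GC 15/26 = 57.7% ✓
GC clamp: 3' end GCT has 2 G/C ✓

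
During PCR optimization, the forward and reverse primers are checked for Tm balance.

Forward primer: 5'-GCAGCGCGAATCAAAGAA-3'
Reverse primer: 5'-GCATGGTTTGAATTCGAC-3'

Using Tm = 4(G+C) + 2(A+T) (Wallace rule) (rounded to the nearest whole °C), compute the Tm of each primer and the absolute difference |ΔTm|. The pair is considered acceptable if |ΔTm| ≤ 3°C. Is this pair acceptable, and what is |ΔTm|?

Forward: A=8 T=1 G=5 C=4 → Tm = 2·9 + 4·9 = 54°C.
Reverse: A=4 T=6 G=5 C=3 → Tm = 2·10 + 4·8 = 52°C.
|ΔTm| = |54 − 52| = 2°C, ≤ 3°C.

|ΔTm| = 2°C; the pair is acceptable.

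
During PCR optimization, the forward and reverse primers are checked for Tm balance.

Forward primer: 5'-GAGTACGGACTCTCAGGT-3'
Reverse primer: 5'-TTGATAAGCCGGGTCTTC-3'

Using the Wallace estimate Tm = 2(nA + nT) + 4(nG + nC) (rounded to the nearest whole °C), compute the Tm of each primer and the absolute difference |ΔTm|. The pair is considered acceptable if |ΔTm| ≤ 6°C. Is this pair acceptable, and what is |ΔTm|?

Forward: A=4 T=4 G=6 C=4 → Tm = 2·8 + 4·10 = 56°C.
Reverse: A=3 T=6 G=5 C=4 → Tm = 2·9 + 4·9 = 54°C.
|ΔTm| = |56 − 54| = 2°C, ≤ 6°C.

|ΔTm| = 2°C; the pair is acceptable.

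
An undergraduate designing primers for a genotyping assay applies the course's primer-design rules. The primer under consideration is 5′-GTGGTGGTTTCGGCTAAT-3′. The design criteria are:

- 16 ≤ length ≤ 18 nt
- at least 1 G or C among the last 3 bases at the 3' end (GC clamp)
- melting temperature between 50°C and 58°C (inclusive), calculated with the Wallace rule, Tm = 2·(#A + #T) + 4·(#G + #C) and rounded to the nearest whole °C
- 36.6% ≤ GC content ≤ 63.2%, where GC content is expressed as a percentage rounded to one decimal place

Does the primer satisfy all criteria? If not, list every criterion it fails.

Fails: GC clamp.

Base counts: A=2, T=7, G=7, C=2 (length 18).
length: length 18 ✓
GC clamp: 3' end AAT has 0 G/C, need ≥1 ✗
Tm: Tm = 2·9 + 4·9 = 54°C ✓
GC content: GC 9/18 = 50.0% ✓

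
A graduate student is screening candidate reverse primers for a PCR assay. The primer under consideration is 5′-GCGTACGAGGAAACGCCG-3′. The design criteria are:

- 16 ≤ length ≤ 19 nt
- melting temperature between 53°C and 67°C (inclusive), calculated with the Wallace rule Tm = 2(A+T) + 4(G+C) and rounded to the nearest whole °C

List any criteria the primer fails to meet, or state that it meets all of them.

Meets all criteria.

Base counts: A=5, T=1, G=7, C=5 (length 18).
length: length 18 ✓
Tm: Tm = 2·6 + 4·12 = 60°C ✓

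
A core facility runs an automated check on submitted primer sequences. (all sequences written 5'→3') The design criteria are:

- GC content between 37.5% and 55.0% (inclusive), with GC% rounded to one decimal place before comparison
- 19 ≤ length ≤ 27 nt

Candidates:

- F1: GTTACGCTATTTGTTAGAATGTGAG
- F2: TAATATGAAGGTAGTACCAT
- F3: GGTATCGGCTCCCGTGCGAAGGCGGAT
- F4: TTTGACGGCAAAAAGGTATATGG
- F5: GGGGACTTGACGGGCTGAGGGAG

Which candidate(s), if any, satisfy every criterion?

F1 (25 nt, A=6 T=10 G=7 C=2): GC 9/25 = 36.0%, outside 37.5–55.0% ✗; length 25 ✓ — fails.
F2 (20 nt, A=8 T=6 G=4 C=2): GC 6/20 = 30.0%, outside 37.5–55.0% ✗; length 20 ✓ — fails.
F3 (27 nt, A=4 T=5 G=11 C=7): GC 18/27 = 66.7%, outside 37.5–55.0% ✗; length 27 ✓ — fails.
F4 (23 nt, A=8 T=6 G=7 C=2): GC 9/23 = 39.1% ✓; length 23 ✓ — passes.
F5 (23 nt, A=4 T=3 G=13 C=3): GC 16/23 = 69.6%, outside 37.5–55.0% ✗; length 23 ✓ — fails.

F4 only.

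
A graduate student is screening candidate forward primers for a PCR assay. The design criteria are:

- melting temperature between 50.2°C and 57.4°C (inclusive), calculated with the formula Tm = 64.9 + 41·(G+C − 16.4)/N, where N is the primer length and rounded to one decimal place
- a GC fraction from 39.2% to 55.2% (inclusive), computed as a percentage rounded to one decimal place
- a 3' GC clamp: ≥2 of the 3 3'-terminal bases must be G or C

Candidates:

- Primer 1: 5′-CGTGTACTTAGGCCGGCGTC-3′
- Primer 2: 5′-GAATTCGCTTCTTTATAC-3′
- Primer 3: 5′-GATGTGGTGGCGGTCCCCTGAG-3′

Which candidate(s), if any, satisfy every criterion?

None of the candidates satisfy all criteria.

Primer 1 (20 nt, A=2 T=5 G=7 C=6): Tm = 64.9 + 41·(13 − 16.4)/20 = 57.9°C, outside 50.2–57.4°C ✗; GC 13/20 = 65.0%, outside 39.2–55.2% ✗; 3' end GTC has 2 G/C ✓ — fails.
Primer 2 (18 nt, A=4 T=8 G=2 C=4): Tm = 64.9 + 41·(6 − 16.4)/18 = 41.2°C, outside 50.2–57.4°C ✗; GC 6/18 = 33.3%, outside 39.2–55.2% ✗; 3' end TAC has 1 G/C, need ≥2 ✗ — fails.
Primer 3 (22 nt, A=2 T=5 G=10 C=5): Tm = 64.9 + 41·(15 − 16.4)/22 = 62.3°C, outside 50.2–57.4°C ✗; GC 15/22 = 68.2%, outside 39.2–55.2% ✗; 3' end GAG has 2 G/C ✓ — fails.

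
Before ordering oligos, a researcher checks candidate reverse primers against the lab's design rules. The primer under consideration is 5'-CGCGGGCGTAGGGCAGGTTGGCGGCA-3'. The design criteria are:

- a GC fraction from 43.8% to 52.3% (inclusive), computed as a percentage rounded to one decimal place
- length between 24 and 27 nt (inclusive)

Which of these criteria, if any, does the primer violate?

Base counts: A=3, T=3, G=14, C=6 (length 26).
GC content: GC 20/26 = 76.9%, outside 43.8–52.3% ✗
length: length 26 ✓

Fails: GC content.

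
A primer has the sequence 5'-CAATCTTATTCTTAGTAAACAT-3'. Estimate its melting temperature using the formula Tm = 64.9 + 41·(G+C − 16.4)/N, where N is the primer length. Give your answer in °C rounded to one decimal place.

Base counts: A=8, T=9, G=1, C=4; G+C = 5, N = 22.
Tm = 64.9 + 41·(5 − 16.4)/22 = 64.9 + -467.40/22 = 43.7°C.

43.7°C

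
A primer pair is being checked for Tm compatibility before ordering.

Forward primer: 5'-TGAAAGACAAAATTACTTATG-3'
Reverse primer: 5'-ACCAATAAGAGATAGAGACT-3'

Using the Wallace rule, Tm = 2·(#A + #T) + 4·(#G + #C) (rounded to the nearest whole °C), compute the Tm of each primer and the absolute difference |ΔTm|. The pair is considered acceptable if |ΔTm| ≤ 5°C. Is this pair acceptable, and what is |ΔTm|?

Forward: A=10 T=6 G=3 C=2 → Tm = 2·16 + 4·5 = 52°C.
Reverse: A=10 T=3 G=4 C=3 → Tm = 2·13 + 4·7 = 54°C.
|ΔTm| = |52 − 54| = 2°C, ≤ 5°C.

|ΔTm| = 2°C; the pair is acceptable.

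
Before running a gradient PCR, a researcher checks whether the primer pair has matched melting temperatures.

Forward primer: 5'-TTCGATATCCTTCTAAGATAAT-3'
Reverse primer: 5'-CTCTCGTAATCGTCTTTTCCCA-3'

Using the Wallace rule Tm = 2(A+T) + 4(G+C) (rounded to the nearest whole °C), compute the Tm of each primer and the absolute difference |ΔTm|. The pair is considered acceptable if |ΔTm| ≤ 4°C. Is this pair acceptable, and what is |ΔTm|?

|ΔTm| = 8°C; the pair is not acceptable.

Forward: A=7 T=9 G=2 C=4 → Tm = 2·16 + 4·6 = 56°C.
Reverse: A=3 T=9 G=2 C=8 → Tm = 2·12 + 4·10 = 64°C.
|ΔTm| = |56 − 64| = 8°C, > 4°C.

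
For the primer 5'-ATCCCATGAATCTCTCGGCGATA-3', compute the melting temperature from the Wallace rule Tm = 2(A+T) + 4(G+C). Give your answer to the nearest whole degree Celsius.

Base counts: A=6, T=6, G=4, C=7 (length 23).
Tm = 2·(6+6) + 4·(4+7) = 2·12 + 4·11 = 24 + 44 = 68°C.

68°C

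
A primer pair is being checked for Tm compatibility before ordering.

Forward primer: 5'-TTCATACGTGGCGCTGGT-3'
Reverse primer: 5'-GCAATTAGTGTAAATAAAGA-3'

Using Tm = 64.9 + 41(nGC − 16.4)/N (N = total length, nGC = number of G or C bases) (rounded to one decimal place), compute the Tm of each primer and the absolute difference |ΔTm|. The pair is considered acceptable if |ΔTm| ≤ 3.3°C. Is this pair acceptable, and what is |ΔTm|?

|ΔTm| = 8.8°C; the pair is not acceptable.

Forward: G+C = 10, N = 18 → Tm = 64.9 + 41·(10 − 16.4)/18 = 50.3°C.
Reverse: G+C = 5, N = 20 → Tm = 64.9 + 41·(5 − 16.4)/20 = 41.5°C.
|ΔTm| = |50.3 − 41.5| = 8.8°C, > 3.3°C.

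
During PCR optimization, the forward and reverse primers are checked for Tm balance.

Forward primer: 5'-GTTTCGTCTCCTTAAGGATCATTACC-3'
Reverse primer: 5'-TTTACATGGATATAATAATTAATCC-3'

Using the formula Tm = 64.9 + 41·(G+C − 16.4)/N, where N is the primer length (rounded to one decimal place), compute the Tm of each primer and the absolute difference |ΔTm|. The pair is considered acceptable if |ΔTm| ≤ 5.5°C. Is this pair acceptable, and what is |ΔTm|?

|ΔTm| = 10.2°C; the pair is not acceptable.

Forward: G+C = 11, N = 26 → Tm = 64.9 + 41·(11 − 16.4)/26 = 56.4°C.
Reverse: G+C = 5, N = 25 → Tm = 64.9 + 41·(5 − 16.4)/25 = 46.2°C.
|ΔTm| = |56.4 − 46.2| = 10.2°C, > 5.5°C.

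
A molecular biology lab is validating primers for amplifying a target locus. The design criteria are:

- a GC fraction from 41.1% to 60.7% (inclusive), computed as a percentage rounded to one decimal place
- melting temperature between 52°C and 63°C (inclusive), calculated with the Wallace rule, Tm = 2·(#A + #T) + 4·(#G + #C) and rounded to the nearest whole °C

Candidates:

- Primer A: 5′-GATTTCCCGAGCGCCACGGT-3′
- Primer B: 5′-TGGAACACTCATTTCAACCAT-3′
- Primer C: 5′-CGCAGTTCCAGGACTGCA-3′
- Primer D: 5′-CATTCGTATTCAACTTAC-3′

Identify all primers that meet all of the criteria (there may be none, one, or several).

None of the candidates satisfy all criteria.

Primer A (20 nt, A=3 T=4 G=6 C=7): GC 13/20 = 65.0%, outside 41.1–60.7% ✗; Tm = 2·7 + 4·13 = 66°C, outside 52–63°C ✗ — fails.
Primer B (21 nt, A=7 T=6 G=2 C=6): GC 8/21 = 38.1%, outside 41.1–60.7% ✗; Tm = 2·13 + 4·8 = 58°C ✓ — fails.
Primer C (18 nt, A=4 T=3 G=5 C=6): GC 11/18 = 61.1%, outside 41.1–60.7% ✗; Tm = 2·7 + 4·11 = 58°C ✓ — fails.
Primer D (18 nt, A=5 T=7 G=1 C=5): GC 6/18 = 33.3%, outside 41.1–60.7% ✗; Tm = 2·12 + 4·6 = 48°C, outside 52–63°C ✗ — fails.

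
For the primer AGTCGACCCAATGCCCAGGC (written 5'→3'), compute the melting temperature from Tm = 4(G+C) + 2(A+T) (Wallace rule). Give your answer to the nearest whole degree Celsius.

66°C

Base counts: A=5, T=2, G=5, C=8 (length 20).
Tm = 2·(5+2) + 4·(5+8) = 2·7 + 4·13 = 14 + 52 = 66°C.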